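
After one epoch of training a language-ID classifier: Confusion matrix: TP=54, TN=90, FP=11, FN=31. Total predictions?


Total = TP + TN + FP + FN
= 54 + 90 + 11 + 31
= 186
(Predicted positive: 65, predicted negative: 121)

186


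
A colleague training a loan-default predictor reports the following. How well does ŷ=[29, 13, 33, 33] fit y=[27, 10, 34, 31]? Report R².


ȳ = 25.5
SS_res = Σ(y-ŷ)² = 18
SS_tot = Σ(y-ȳ)² = 345
R² = 1 - SS_res/SS_tot = 1 - 0.0522 = 0.9478

0.9478


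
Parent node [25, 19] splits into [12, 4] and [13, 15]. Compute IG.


Parent = [25, 19], H_parent = 0.9865
H_left = 0.8113 (n=16), H_right = 0.9963 (n=28)
H_children = (16/44)·0.8113 + (28/44)·0.9963 = 0.929
IG = 0.9865 - 0.929 = 0.0575

0.0575


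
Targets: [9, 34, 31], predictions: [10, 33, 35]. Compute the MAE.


Absolute errors: |9-10|=1, |34-33|=1, |31-35|=4
Sum = 6
MAE = 6/3 = 2

2


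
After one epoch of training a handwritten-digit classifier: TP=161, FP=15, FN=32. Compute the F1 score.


Precision = 161/176 = 0.9148
Recall = 161/193 = 0.8342
F1 = 2·P·R/(P+R) = 2·TP/(2·TP+FP+FN) = 322/(322+15+32) = 322/369 = 0.8726

0.8726


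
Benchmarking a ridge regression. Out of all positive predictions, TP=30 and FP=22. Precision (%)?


Precision = TP/(TP+FP)
= 30/(30+22)
= 30/52 = 57.69%

57.69%


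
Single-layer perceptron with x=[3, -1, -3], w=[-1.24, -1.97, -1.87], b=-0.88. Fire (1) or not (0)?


z = (3)·(-1.24) + (-1)·(-1.97) + (-3)·(-1.87) - 0.88
  = 2.98
step(z) = 1 (z≥0)

1


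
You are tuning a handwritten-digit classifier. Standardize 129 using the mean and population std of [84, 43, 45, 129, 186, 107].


μ = 99, σ = 49.6823
z = (129 - 99)/49.6823 = 0.6038

0.6038


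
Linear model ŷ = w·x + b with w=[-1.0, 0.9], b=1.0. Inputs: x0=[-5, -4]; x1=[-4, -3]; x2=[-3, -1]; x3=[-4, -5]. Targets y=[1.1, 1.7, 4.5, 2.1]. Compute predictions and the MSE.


ŷ0 = (-1.0)·(-5) + (0.9)·(-4) + 1.0 = 2.4
ŷ1 = (-1.0)·(-4) + (0.9)·(-3) + 1.0 = 2.3
ŷ2 = (-1.0)·(-3) + (0.9)·(-1) + 1.0 = 3.1
ŷ3 = (-1.0)·(-4) + (0.9)·(-5) + 1.0 = 0.5
errors² = [1.69, 0.36, 1.96, 2.56]
MSE = 6.5700/4 = 1.6425

1.6425


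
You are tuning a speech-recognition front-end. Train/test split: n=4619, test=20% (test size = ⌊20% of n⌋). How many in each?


Test = ⌊4619·20/100⌋ = 923
Train = 4619 - 923 = 3696

Train: 3696, Test: 923


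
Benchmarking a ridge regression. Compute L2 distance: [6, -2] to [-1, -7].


d = √((6+ 1)² + (-2+ 7)²)
  = √(49 + 25)
  = √74 = 8.6023

8.6023


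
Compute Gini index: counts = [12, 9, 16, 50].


Probabilities: [12/87, 9/87, 16/87, 50/87] ≈ [0.1379, 0.1034, 0.1839, 0.5747]
Σpᵢ² = (144 + 81 + 256 + 2500)/87² = 2981/7569
Gini = 1 - Σpᵢ² = 1 - 2981/7569 = 0.6062

0.6062


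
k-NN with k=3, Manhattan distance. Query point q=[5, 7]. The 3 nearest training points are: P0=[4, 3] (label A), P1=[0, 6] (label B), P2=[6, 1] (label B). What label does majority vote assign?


d(q,P0) = 5  (label A)
d(q,P1) = 6  (label B)
d(q,P2) = 7  (label B)
Votes: A=1, B=2
Majority → B

B


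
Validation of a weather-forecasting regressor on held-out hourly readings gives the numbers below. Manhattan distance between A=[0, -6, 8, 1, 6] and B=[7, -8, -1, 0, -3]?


d = |0-7| + |-6+ 8| + |8+ 1| + |1-0| + |6+ 3|
  = 7 + 2 + 9 + 1 + 9
  = 28

28


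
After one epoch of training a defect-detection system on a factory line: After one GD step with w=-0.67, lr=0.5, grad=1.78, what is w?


w_new = w - α·∇
= -0.67 - 0.5·1.78
= -0.67 - 0.89
= -1.56

-1.56


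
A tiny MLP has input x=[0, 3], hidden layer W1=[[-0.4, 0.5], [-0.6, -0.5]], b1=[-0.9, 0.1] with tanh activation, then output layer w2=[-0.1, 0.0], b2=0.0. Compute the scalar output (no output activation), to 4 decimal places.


z1[0] = (-0.4)·(0) + (0.5)·(3) - 0.9 = 0.6
z1[1] = (-0.6)·(0) + (-0.5)·(3) + 0.1 = -1.4
h = tanh(z1) = [0.537, -0.8854]
output = (-0.1)·(0.537) + (0.0)·(-0.8854) + 0.0 = -0.0537

-0.0537


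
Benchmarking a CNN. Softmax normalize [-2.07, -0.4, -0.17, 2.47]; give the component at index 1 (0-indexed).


Exponentials: e^-2.07=0.1262, e^-0.4=0.6703, e^-0.17=0.8437, e^2.47=11.8224
Sum = 13.4626
Softmax = [0.0094, 0.0498, 0.0627, 0.8782]
p[1] = 0.6703/13.4626 = 0.0498

0.0498


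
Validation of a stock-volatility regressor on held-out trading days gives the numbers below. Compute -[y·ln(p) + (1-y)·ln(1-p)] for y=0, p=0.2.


BCE = -[y·ln(p) + (1-y)·ln(1-p)]
= -0 - 1·ln(1-0.2)
= -ln(0.8) = 0.2231

0.2231


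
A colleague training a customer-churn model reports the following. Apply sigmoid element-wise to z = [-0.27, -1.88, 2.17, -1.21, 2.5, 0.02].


σ(-0.27) = 1/(1+e^0.27) = 0.4329
σ(-1.88) = 1/(1+e^1.88) = 0.1324
σ(2.17) = 1/(1+e^-2.17) = 0.8975
σ(-1.21) = 1/(1+e^1.21) = 0.2297
σ(2.5) = 1/(1+e^-2.5) = 0.9241
σ(0.02) = 1/(1+e^-0.02) = 0.505
result = [0.4329, 0.1324, 0.8975, 0.2297, 0.9241, 0.505]

[0.4329, 0.1324, 0.8975, 0.2297, 0.9241, 0.505]


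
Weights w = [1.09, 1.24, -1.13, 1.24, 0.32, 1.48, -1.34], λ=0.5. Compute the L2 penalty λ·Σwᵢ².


‖w‖₂² = (1.09)² + (1.24)² + (-1.13)² + (1.24)² + (0.32)² + (1.48)² + (-1.34)²
     = 1.1881 + 1.5376 + 1.2769 + 1.5376 + 0.1024 + 2.1904 + 1.7956
     = 9.6286
λ·‖w‖₂² = 0.5·9.6286 = 4.8143

4.8143


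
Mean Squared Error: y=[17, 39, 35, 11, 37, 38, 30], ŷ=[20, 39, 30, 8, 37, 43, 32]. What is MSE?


Squared errors: (17-20)²=9, (39-39)²=0, (35-30)²=25, (11-8)²=9, (37-37)²=0, (38-43)²=25, (30-32)²=4
Sum = 72
MSE = 72/7 = 72/7

72/7


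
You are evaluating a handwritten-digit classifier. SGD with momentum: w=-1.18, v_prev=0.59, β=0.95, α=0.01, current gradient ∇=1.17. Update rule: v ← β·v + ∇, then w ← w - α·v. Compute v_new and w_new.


v_new = 0.95·0.59 + 1.17 = 0.5605 + 1.17 = 1.7305
w_new = -1.18 - 0.01·1.7305 = -1.18 - 0.017305 = -1.197305

v_new=1.7305, w_new=-1.197305


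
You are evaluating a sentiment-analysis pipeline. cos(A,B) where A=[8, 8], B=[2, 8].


A·B = 8·2 + 8·8 = 80
‖A‖ = √128 = 11.3137, ‖B‖ = √68 = 8.2462
cos = 80/(√128·√68) = 80/√8704 = 0.8575

0.8575


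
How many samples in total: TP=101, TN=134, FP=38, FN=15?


Total = TP + TN + FP + FN
= 101 + 134 + 38 + 15
= 288
(Predicted positive: 139, predicted negative: 149)

288


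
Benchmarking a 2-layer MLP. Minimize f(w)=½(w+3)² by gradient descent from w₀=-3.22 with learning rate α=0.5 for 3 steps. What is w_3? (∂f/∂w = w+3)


step 1: grad = -3.22+3 = -0.22; w = -3.22 - 0.5·(-0.22) = -3.11
step 2: grad = -3.11+3 = -0.11; w = -3.11 - 0.5·(-0.11) = -3.055
step 3: grad = -3.055+3 = -0.055; w = -3.055 - 0.5·(-0.055) = -3.0275

-3.0275


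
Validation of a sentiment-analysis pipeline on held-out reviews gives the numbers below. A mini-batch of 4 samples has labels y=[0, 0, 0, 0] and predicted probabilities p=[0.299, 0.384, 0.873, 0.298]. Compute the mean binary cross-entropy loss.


L[0] = -ln(1-0.299) = -ln(0.701) = 0.3552
L[1] = -ln(1-0.384) = -ln(0.616) = 0.4845
L[2] = -ln(1-0.873) = -ln(0.127) = 2.0636
L[3] = -ln(1-0.298) = -ln(0.702) = 0.3538
mean = (0.3552 + 0.4845 + 2.0636 + 0.3538)/4 = 0.8143

0.8143


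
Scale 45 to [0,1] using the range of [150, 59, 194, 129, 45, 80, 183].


min=45, max=194
(45-45)/(194-45) = 0/149 = 0.0

0.0


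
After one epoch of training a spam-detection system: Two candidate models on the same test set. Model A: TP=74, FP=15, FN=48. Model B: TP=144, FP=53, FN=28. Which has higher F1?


Model A: P=74/89=0.8315, R=74/122=0.6066, F1=2PR/(P+R)=2TP/(2TP+FP+FN)=148/211=0.7014
Model B: P=144/197=0.731, R=144/172=0.8372, F1=2PR/(P+R)=2TP/(2TP+FP+FN)=288/369=0.7805
0.7014 < 0.7805 → Model B

Model B


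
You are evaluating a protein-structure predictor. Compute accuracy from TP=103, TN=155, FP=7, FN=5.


Accuracy = (TP+TN)/(TP+TN+FP+FN)
= (103+155)/(270)
= 258/270 = 95.56%

95.56%


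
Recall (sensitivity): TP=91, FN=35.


Recall = TP/(TP+FN)
= 91/(91+35)
= 91/126 = 72.22%

72.22%


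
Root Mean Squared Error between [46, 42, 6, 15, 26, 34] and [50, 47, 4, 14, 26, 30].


MSE = 62/6 = 10.3333
RMSE = √(62/6) = 3.2146

3.2146


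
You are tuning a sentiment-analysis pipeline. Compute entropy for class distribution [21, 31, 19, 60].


Probabilities: [21/131, 31/131, 19/131, 60/131] ≈ [0.1603, 0.2366, 0.145, 0.458]
H = -((21/131)·log₂(21/131) + (31/131)·log₂(31/131) + (19/131)·log₂(19/131) + (60/131)·log₂(60/131))
  = 1.8354 bits

1.8354 bits


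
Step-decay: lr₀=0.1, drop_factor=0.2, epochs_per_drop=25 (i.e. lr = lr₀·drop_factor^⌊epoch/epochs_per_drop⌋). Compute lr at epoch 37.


n_drops = ⌊37/25⌋ = 1
lr = 0.1·0.2^1 = 0.1·0.2 = 0.02

0.02


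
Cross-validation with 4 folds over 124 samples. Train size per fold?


Fold size = 124/4 = 31
Training per fold = 124 - 31 = 93

93


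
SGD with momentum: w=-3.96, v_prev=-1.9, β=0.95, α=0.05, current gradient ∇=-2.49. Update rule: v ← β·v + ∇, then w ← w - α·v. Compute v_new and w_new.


v_new = 0.95·-1.9 - 2.49 = -1.805 - 2.49 = -4.295
w_new = -3.96 - 0.05·-4.295 = -3.96 + 0.21475 = -3.74525

v_new=-4.295, w_new=-3.74525


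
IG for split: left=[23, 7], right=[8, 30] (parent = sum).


Parent = [31, 37], H_parent = 0.9944
H_left = 0.7838 (n=30), H_right = 0.7425 (n=38)
H_children = (30/68)·0.7838 + (38/68)·0.7425 = 0.7607
IG = 0.9944 - 0.7607 = 0.2337

0.2337


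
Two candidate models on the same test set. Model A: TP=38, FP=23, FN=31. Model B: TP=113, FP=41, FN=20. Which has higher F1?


Model A: P=38/61=0.623, R=38/69=0.5507, F1=2PR/(P+R)=2TP/(2TP+FP+FN)=76/130=0.5846
Model B: P=113/154=0.7338, R=113/133=0.8496, F1=2PR/(P+R)=2TP/(2TP+FP+FN)=226/287=0.7875
0.5846 < 0.7875 → Model B

Model B


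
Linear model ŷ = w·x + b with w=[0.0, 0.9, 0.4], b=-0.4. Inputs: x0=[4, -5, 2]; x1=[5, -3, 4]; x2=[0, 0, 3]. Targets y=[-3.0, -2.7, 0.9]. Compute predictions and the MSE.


ŷ0 = (0.0)·(4) + (0.9)·(-5) + (0.4)·(2) - 0.4 = -4.1
ŷ1 = (0.0)·(5) + (0.9)·(-3) + (0.4)·(4) - 0.4 = -1.5
ŷ2 = (0.0)·(0) + (0.9)·(0) + (0.4)·(3) - 0.4 = 0.8
errors² = [1.21, 1.44, 0.01]
MSE = 2.6600/3 = 0.8867

0.8867


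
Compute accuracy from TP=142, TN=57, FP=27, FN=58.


Accuracy = (TP+TN)/(TP+TN+FP+FN)
= (142+57)/(284)
= 199/284 = 70.07%

70.07%


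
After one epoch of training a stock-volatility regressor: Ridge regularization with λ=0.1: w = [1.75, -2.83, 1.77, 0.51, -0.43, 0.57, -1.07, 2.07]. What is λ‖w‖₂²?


‖w‖₂² = (1.75)² + (-2.83)² + (1.77)² + (0.51)² + (-0.43)² + (0.57)² + (-1.07)² + (2.07)²
     = 3.0625 + 8.0089 + 3.1329 + 0.2601 + 0.1849 + 0.3249 + 1.1449 + 4.2849
     = 20.404
λ·‖w‖₂² = 0.1·20.404 = 2.0404

2.0404


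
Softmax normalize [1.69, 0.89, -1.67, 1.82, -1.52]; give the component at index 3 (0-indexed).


Exponentials: e^1.69=5.4195, e^0.89=2.4351, e^-1.67=0.1882, e^1.82=6.1719, e^-1.52=0.2187
Sum = 14.4334
Softmax = [0.3755, 0.1687, 0.013, 0.4276, 0.0152]
p[3] = 6.1719/14.4334 = 0.4276

0.4276


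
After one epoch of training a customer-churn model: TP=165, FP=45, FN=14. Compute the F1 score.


Precision = 165/210 = 0.7857
Recall = 165/179 = 0.9218
F1 = 2·P·R/(P+R) = 2·TP/(2·TP+FP+FN) = 330/(330+45+14) = 330/389 = 0.8483

0.8483


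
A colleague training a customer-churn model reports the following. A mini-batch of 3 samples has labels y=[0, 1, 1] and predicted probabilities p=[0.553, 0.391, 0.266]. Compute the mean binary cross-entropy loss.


L[0] = -ln(1-0.553) = -ln(0.447) = 0.8052
L[1] = -ln(0.391) = 0.939
L[2] = -ln(0.266) = 1.3243
mean = (0.8052 + 0.939 + 1.3243)/3 = 1.0228

1.0228


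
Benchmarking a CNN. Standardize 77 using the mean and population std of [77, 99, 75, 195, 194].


μ = 128, σ = 54.9472
z = (77 - 128)/54.9472 = -0.9282

-0.9282


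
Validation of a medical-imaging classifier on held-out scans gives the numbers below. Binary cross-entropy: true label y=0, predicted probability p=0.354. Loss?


BCE = -[y·ln(p) + (1-y)·ln(1-p)]
= -0 - 1·ln(1-0.354)
= -ln(0.646) = 0.437

0.437


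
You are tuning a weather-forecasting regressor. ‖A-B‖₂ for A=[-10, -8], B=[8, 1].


d = √((-10-8)² + (-8-1)²)
  = √(324 + 81)
  = √405 = 20.1246

20.1246


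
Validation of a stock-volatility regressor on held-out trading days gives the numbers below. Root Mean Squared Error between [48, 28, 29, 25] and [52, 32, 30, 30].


MSE = 58/4 = 14.5
RMSE = √(58/4) = 3.8079

3.8079


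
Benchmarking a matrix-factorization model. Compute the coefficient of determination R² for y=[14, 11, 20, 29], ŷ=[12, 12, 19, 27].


ȳ = 18.5
SS_res = Σ(y-ŷ)² = 10
SS_tot = Σ(y-ȳ)² = 189
R² = 1 - SS_res/SS_tot = 1 - 0.0529 = 0.9471

0.9471


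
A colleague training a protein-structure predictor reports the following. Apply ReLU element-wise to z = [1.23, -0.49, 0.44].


ReLU(1.23) = max(0, 1.23) = 1.23
ReLU(-0.49) = max(0, -0.49) = 0.0
ReLU(0.44) = max(0, 0.44) = 0.44
result = [1.23, 0.0, 0.44]

[1.23, 0.0, 0.44]


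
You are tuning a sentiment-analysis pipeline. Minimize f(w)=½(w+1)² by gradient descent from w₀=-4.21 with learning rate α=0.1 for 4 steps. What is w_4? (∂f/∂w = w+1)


step 1: grad = -4.21+1 = -3.21; w = -4.21 - 0.1·(-3.21) = -3.889
step 2: grad = -3.889+1 = -2.889; w = -3.889 - 0.1·(-2.889) = -3.6001
step 3: grad = -3.6001+1 = -2.6001; w = -3.6001 - 0.1·(-2.6001) = -3.34009
step 4: grad = -3.34009+1 = -2.34009; w = -3.34009 - 0.1·(-2.34009) = -3.106081

-3.106081


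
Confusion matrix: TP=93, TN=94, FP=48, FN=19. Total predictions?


Total = TP + TN + FP + FN
= 93 + 94 + 48 + 19
= 254
(Predicted positive: 141, predicted negative: 113)

254


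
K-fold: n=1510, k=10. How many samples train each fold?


Fold size = 1510/10 = 151
Training per fold = 1510 - 151 = 1359

1359


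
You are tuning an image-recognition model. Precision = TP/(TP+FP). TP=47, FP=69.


Precision = TP/(TP+FP)
= 47/(47+69)
= 47/116 = 40.52%

40.52%


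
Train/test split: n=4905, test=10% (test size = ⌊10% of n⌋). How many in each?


Test = ⌊4905·10/100⌋ = 490
Train = 4905 - 490 = 4415

Train: 4415, Test: 490


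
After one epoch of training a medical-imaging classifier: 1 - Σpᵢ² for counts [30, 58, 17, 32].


Probabilities: [30/137, 58/137, 17/137, 32/137] ≈ [0.219, 0.4234, 0.1241, 0.2336]
Σpᵢ² = (900 + 3364 + 289 + 1024)/137² = 5577/18769
Gini = 1 - Σpᵢ² = 1 - 5577/18769 = 0.7029

0.7029


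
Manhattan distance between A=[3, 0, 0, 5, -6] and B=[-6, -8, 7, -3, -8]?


d = |3+ 6| + |0+ 8| + |0-7| + |5+ 3| + |-6+ 8|
  = 9 + 8 + 7 + 8 + 2
  = 34

34


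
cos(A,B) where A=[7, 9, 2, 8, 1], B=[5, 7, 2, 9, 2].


A·B = 7·5 + 9·7 + 2·2 + 8·9 + 1·2 = 176
‖A‖ = √199 = 14.1067, ‖B‖ = √163 = 12.7671
cos = 176/(√199·√163) = 176/√32437 = 0.9772

0.9772


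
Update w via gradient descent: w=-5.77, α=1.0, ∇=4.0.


w_new = w - α·∇
= -5.77 - 1.0·4.0
= -5.77 - 4
= -9.77

-9.77


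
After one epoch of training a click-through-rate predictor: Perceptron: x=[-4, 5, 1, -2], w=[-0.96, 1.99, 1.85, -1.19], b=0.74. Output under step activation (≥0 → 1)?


z = (-4)·(-0.96) + (5)·(1.99) + (1)·(1.85) + (-2)·(-1.19) + 0.74
  = 18.76
step(z) = 1 (z≥0)

1


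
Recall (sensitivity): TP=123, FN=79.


Recall = TP/(TP+FN)
= 123/(123+79)
= 123/202 = 60.89%

60.89%


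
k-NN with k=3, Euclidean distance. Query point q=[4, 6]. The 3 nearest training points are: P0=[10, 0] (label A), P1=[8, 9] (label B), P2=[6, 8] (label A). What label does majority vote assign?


d(q,P0) = 8.4853  (label A)
d(q,P1) = 5.0  (label B)
d(q,P2) = 2.8284  (label A)
Votes: A=2, B=1
Majority → A

A


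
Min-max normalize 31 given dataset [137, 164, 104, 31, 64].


min=31, max=164
(31-31)/(164-31) = 0/133 = 0.0

0.0


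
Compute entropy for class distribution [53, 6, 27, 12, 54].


Probabilities: [53/152, 6/152, 27/152, 12/152, 54/152] ≈ [0.3487, 0.0395, 0.1776, 0.0789, 0.3553]
H = -((53/152)·log₂(53/152) + (6/152)·log₂(6/152) + (27/152)·log₂(27/152) + (12/152)·log₂(12/152) + (54/152)·log₂(54/152))
  = 1.9765 bits

1.9765 bits


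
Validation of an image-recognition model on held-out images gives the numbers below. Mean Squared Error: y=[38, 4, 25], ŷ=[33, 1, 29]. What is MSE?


Squared errors: (38-33)²=25, (4-1)²=9, (25-29)²=16
Sum = 50
MSE = 50/3 = 50/3

50/3


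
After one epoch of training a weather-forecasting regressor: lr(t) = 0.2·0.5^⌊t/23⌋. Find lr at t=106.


n_drops = ⌊106/23⌋ = 4
lr = 0.2·0.5^4 = 0.2·0.0625 = 0.0125

0.0125


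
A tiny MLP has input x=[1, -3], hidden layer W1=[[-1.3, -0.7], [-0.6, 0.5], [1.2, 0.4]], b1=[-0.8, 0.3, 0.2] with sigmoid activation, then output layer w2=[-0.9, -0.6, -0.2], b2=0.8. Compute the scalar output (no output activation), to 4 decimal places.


z1[0] = (-1.3)·(1) + (-0.7)·(-3) - 0.8 = 0.0
z1[1] = (-0.6)·(1) + (0.5)·(-3) + 0.3 = -1.8
z1[2] = (1.2)·(1) + (0.4)·(-3) + 0.2 = 0.2
h = sigmoid(z1) = [0.5, 0.1419, 0.5498]
output = (-0.9)·(0.5) + (-0.6)·(0.1419) + (-0.2)·(0.5498) + 0.8 = 0.1549

0.1549


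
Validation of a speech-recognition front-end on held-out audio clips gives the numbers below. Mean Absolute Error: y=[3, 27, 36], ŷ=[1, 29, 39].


Absolute errors: |3-1|=2, |27-29|=2, |36-39|=3
Sum = 7
MAE = 7/3 = 7/3

7/3


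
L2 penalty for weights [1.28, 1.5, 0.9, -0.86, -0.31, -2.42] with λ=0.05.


‖w‖₂² = (1.28)² + (1.5)² + (0.9)² + (-0.86)² + (-0.31)² + (-2.42)²
     = 1.6384 + 2.25 + 0.81 + 0.7396 + 0.0961 + 5.8564
     = 11.3905
λ·‖w‖₂² = 0.05·11.3905 = 0.569525

0.569525


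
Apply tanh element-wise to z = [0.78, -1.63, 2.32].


tanh(0.78) = 0.6527
tanh(-1.63) = -0.9261
tanh(2.32) = 0.9809
result = [0.6527, -0.9261, 0.9809]

[0.6527, -0.9261, 0.9809]


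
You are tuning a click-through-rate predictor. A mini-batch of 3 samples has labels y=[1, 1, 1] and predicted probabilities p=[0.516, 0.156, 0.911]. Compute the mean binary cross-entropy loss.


L[0] = -ln(0.516) = 0.6616
L[1] = -ln(0.156) = 1.8579
L[2] = -ln(0.911) = 0.0932
mean = (0.6616 + 1.8579 + 0.0932)/3 = 0.8709

0.8709


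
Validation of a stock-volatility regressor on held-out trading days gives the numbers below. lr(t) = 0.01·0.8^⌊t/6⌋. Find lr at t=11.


n_drops = ⌊11/6⌋ = 1
lr = 0.01·0.8^1 = 0.01·0.8 = 0.008

0.008


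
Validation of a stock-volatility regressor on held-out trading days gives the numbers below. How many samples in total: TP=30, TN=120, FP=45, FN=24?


Total = TP + TN + FP + FN
= 30 + 120 + 45 + 24
= 219
(Predicted positive: 75, predicted negative: 144)

219


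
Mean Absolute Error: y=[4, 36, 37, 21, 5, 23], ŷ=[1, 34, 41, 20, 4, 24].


Absolute errors: |4-1|=3, |36-34|=2, |37-41|=4, |21-20|=1, |5-4|=1, |23-24|=1
Sum = 12
MAE = 12/6 = 2

2


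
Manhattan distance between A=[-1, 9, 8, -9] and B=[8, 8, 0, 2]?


d = |-1-8| + |9-8| + |8-0| + |-9-2|
  = 9 + 1 + 8 + 11
  = 29

29


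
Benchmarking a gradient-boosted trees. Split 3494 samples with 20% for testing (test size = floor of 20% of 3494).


Test = ⌊3494·20/100⌋ = 698
Train = 3494 - 698 = 2796

Train: 2796, Test: 698


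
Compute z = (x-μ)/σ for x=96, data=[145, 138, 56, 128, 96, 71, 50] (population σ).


μ = 97.7143, σ = 36.8577
z = (96 - 97.7143)/36.8577 = -0.0465

-0.0465


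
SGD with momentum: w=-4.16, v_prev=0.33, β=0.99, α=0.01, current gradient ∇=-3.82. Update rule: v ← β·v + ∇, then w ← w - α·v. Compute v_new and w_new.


v_new = 0.99·0.33 - 3.82 = 0.3267 - 3.82 = -3.4933
w_new = -4.16 - 0.01·-3.4933 = -4.16 + 0.034933 = -4.125067

v_new=-3.4933, w_new=-4.125067


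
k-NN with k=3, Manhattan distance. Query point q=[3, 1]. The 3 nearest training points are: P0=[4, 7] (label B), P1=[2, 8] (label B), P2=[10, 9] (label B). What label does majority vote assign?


d(q,P0) = 7  (label B)
d(q,P1) = 8  (label B)
d(q,P2) = 15  (label B)
Votes: A=0, B=3
Majority → B

B


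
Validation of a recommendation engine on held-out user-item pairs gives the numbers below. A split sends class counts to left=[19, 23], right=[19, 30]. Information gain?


Parent = [38, 53], H_parent = 0.9803
H_left = 0.9934 (n=42), H_right = 0.9633 (n=49)
H_children = (42/91)·0.9934 + (49/91)·0.9633 = 0.9772
IG = 0.9803 - 0.9772 = 0.0031

0.0031


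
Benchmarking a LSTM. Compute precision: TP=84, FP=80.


Precision = TP/(TP+FP)
= 84/(84+80)
= 84/164 = 51.22%

51.22%


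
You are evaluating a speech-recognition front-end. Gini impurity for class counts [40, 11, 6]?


Probabilities: [40/57, 11/57, 6/57] ≈ [0.7018, 0.193, 0.1053]
Σpᵢ² = (1600 + 121 + 36)/57² = 1757/3249
Gini = 1 - Σpᵢ² = 1 - 1757/3249 = 0.4592

0.4592


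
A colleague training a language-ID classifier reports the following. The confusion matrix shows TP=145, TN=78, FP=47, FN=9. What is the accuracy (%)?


Accuracy = (TP+TN)/(TP+TN+FP+FN)
= (145+78)/(279)
= 223/279 = 79.93%

79.93%


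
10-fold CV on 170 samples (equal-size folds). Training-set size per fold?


Fold size = 170/10 = 17
Training per fold = 170 - 17 = 153

153


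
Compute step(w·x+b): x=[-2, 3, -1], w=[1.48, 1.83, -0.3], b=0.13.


z = (-2)·(1.48) + (3)·(1.83) + (-1)·(-0.3) + 0.13
  = 2.96
step(z) = 1 (z≥0)

1


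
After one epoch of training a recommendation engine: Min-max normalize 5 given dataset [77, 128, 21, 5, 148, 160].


min=5, max=160
(5-5)/(160-5) = 0/155 = 0.0

0.0


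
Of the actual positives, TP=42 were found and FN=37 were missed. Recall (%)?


Recall = TP/(TP+FN)
= 42/(42+37)
= 42/79 = 53.16%

53.16%


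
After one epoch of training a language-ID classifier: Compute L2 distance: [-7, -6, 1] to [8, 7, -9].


d = √((-7-8)² + (-6-7)² + (1+ 9)²)
  = √(225 + 169 + 100)
  = √494 = 22.2261

22.2261


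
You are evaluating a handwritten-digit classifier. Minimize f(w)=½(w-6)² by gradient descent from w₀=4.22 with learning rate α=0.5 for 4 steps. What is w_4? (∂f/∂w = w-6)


step 1: grad = 4.22-6 = -1.78; w = 4.22 - 0.5·(-1.78) = 5.11
step 2: grad = 5.11-6 = -0.89; w = 5.11 - 0.5·(-0.89) = 5.555
step 3: grad = 5.555-6 = -0.445; w = 5.555 - 0.5·(-0.445) = 5.7775
step 4: grad = 5.7775-6 = -0.2225; w = 5.7775 - 0.5·(-0.2225) = 5.88875

5.88875


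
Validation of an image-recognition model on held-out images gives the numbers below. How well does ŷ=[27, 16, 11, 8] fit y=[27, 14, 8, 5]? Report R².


ȳ = 13.5
SS_res = Σ(y-ŷ)² = 22
SS_tot = Σ(y-ȳ)² = 285
R² = 1 - SS_res/SS_tot = 1 - 0.0772 = 0.9228

0.9228


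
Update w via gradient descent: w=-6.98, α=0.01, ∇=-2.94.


w_new = w - α·∇
= -6.98 - 0.01·-2.94
= -6.98 + 0.0294
= -6.9506

-6.9506


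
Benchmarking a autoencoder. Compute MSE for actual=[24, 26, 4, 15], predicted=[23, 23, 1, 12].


Squared errors: (24-23)²=1, (26-23)²=9, (4-1)²=9, (15-12)²=9
Sum = 28
MSE = 28/4 = 7

7


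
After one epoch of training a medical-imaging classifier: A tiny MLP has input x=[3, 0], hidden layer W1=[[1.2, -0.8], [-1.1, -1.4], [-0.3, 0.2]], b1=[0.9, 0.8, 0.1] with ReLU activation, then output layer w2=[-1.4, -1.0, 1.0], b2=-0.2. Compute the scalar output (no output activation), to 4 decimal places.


z1[0] = (1.2)·(3) + (-0.8)·(0) + 0.9 = 4.5
z1[1] = (-1.1)·(3) + (-1.4)·(0) + 0.8 = -2.5
z1[2] = (-0.3)·(3) + (0.2)·(0) + 0.1 = -0.8
h = ReLU(z1) = [4.5, 0.0, 0.0]
output = (-1.4)·(4.5) + (-1.0)·(0.0) + (1.0)·(0.0) - 0.2 = -6.5

-6.5


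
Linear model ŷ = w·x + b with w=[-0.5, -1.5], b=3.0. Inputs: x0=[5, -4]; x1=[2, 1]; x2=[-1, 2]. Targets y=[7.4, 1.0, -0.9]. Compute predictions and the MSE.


ŷ0 = (-0.5)·(5) + (-1.5)·(-4) + 3.0 = 6.5
ŷ1 = (-0.5)·(2) + (-1.5)·(1) + 3.0 = 0.5
ŷ2 = (-0.5)·(-1) + (-1.5)·(2) + 3.0 = 0.5
errors² = [0.81, 0.25, 1.96]
MSE = 3.0200/3 = 1.0067

1.0067


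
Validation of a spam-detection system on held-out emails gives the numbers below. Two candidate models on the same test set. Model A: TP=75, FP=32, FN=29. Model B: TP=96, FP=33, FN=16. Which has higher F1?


Model A: P=75/107=0.7009, R=75/104=0.7212, F1=2PR/(P+R)=2TP/(2TP+FP+FN)=150/211=0.7109
Model B: P=96/129=0.7442, R=96/112=0.8571, F1=2PR/(P+R)=2TP/(2TP+FP+FN)=192/241=0.7967
0.7109 < 0.7967 → Model B

Model B


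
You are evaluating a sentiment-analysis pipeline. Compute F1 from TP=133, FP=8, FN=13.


Precision = 133/141 = 0.9433
Recall = 133/146 = 0.911
F1 = 2·P·R/(P+R) = 2·TP/(2·TP+FP+FN) = 266/(266+8+13) = 266/287 = 0.9268

0.9268


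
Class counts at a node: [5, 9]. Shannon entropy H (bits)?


Probabilities: [5/14, 9/14] ≈ [0.3571, 0.6429]
H = -((5/14)·log₂(5/14) + (9/14)·log₂(9/14))
  = 0.9403 bits

0.9403 bits


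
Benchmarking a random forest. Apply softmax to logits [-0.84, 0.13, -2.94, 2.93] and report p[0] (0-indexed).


Exponentials: e^-0.84=0.4317, e^0.13=1.1388, e^-2.94=0.0529, e^2.93=18.7276
Sum = 20.351
Softmax = [0.0212, 0.056, 0.0026, 0.9202]
p[0] = 0.4317/20.351 = 0.0212

0.0212


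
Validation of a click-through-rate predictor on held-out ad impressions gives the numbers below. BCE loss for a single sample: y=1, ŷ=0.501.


BCE = -[y·ln(p) + (1-y)·ln(1-p)]
= -1·ln(0.501) - 0
= -ln(0.501) = 0.6911

0.6911


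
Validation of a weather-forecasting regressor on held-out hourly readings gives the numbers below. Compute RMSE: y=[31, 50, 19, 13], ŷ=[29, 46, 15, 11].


MSE = 40/4 = 10
RMSE = √(40/4) = 3.1623

3.1623


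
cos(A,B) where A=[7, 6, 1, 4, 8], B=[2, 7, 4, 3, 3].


A·B = 7·2 + 6·7 + 1·4 + 4·3 + 8·3 = 96
‖A‖ = √166 = 12.8841, ‖B‖ = √87 = 9.3274
cos = 96/(√166·√87) = 96/√14442 = 0.7988

0.7988


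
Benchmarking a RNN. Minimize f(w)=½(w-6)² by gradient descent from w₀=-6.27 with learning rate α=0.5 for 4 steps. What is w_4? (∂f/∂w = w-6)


step 1: grad = -6.27-6 = -12.27; w = -6.27 - 0.5·(-12.27) = -0.135
step 2: grad = -0.135-6 = -6.135; w = -0.135 - 0.5·(-6.135) = 2.9325
step 3: grad = 2.9325-6 = -3.0675; w = 2.9325 - 0.5·(-3.0675) = 4.46625
step 4: grad = 4.46625-6 = -1.53375; w = 4.46625 - 0.5·(-1.53375) = 5.233125

5.233125


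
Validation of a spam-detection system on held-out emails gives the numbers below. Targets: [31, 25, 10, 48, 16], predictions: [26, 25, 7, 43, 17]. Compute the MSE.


Squared errors: (31-26)²=25, (25-25)²=0, (10-7)²=9, (48-43)²=25, (16-17)²=1
Sum = 60
MSE = 60/5 = 12

12


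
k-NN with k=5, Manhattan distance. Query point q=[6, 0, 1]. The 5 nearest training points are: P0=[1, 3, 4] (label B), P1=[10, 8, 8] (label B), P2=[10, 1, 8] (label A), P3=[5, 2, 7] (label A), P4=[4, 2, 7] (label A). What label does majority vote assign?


d(q,P0) = 11  (label B)
d(q,P1) = 19  (label B)
d(q,P2) = 12  (label A)
d(q,P3) = 9  (label A)
d(q,P4) = 10  (label A)
Votes: A=3, B=2
Majority → A

A


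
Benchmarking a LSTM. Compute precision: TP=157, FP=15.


Precision = TP/(TP+FP)
= 157/(157+15)
= 157/172 = 91.28%

91.28%


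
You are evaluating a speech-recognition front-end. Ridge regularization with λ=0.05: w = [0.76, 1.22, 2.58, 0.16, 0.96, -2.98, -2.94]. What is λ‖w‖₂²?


‖w‖₂² = (0.76)² + (1.22)² + (2.58)² + (0.16)² + (0.96)² + (-2.98)² + (-2.94)²
     = 0.5776 + 1.4884 + 6.6564 + 0.0256 + 0.9216 + 8.8804 + 8.6436
     = 27.1936
λ·‖w‖₂² = 0.05·27.1936 = 1.35968

1.35968


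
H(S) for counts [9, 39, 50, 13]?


Probabilities: [9/111, 39/111, 50/111, 13/111] ≈ [0.0811, 0.3514, 0.4505, 0.1171]
H = -((9/111)·log₂(9/111) + (39/111)·log₂(39/111) + (50/111)·log₂(50/111) + (13/111)·log₂(13/111))
  = 1.7047 bits

1.7047 bits


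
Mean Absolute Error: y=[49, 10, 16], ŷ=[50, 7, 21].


Absolute errors: |49-50|=1, |10-7|=3, |16-21|=5
Sum = 9
MAE = 9/3 = 3

3


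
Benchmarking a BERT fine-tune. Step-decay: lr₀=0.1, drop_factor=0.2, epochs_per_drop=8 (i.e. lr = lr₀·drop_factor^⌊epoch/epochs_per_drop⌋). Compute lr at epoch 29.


n_drops = ⌊29/8⌋ = 3
lr = 0.1·0.2^3 = 0.1·0.008 = 0.0008

0.0008


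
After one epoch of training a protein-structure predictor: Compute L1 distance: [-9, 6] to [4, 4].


d = |-9-4| + |6-4|
  = 13 + 2
  = 15

15


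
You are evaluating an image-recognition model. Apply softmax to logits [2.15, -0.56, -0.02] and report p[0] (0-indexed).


Exponentials: e^2.15=8.5849, e^-0.56=0.5712, e^-0.02=0.9802
Sum = 10.1363
Softmax = [0.8469, 0.0564, 0.0967]
p[0] = 8.5849/10.1363 = 0.8469

0.8469


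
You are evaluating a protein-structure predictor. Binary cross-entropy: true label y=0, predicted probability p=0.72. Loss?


BCE = -[y·ln(p) + (1-y)·ln(1-p)]
= -0 - 1·ln(1-0.72)
= -ln(0.28) = 1.273

1.273


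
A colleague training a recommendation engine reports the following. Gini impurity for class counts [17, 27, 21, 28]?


Probabilities: [17/93, 27/93, 21/93, 28/93] ≈ [0.1828, 0.2903, 0.2258, 0.3011]
Σpᵢ² = (289 + 729 + 441 + 784)/93² = 2243/8649
Gini = 1 - Σpᵢ² = 1 - 2243/8649 = 0.7407

0.7407


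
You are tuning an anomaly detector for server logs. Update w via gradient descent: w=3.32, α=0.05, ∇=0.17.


w_new = w - α·∇
= 3.32 - 0.05·0.17
= 3.32 - 0.0085
= 3.3115

3.3115


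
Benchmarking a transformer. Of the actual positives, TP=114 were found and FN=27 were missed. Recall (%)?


Recall = TP/(TP+FN)
= 114/(114+27)
= 114/141 = 80.85%

80.85%


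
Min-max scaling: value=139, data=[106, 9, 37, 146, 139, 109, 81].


min=9, max=146
(139-9)/(146-9) = 130/137 = 0.9489

0.9489


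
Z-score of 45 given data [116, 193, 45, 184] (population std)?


μ = 134.5, σ = 59.6343
z = (45 - 134.5)/59.6343 = -1.5008

-1.5008


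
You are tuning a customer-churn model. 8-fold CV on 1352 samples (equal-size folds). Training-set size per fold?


Fold size = 1352/8 = 169
Training per fold = 1352 - 169 = 1183

1183


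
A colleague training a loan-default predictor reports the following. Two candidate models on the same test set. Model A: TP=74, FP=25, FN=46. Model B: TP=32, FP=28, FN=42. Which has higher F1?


Model A: P=74/99=0.7475, R=74/120=0.6167, F1=2PR/(P+R)=2TP/(2TP+FP+FN)=148/219=0.6758
Model B: P=32/60=0.5333, R=32/74=0.4324, F1=2PR/(P+R)=2TP/(2TP+FP+FN)=64/134=0.4776
0.6758 > 0.4776 → Model A

Model A


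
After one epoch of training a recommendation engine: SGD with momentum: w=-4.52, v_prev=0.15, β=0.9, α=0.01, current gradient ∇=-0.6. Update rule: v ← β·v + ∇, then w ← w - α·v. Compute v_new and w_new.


v_new = 0.9·0.15 - 0.6 = 0.135 - 0.6 = -0.465
w_new = -4.52 - 0.01·-0.465 = -4.52 + 0.00465 = -4.51535

v_new=-0.465, w_new=-4.51535


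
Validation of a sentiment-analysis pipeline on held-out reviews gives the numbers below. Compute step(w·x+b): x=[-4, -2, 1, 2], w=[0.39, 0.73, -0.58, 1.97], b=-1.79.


z = (-4)·(0.39) + (-2)·(0.73) + (1)·(-0.58) + (2)·(1.97) - 1.79
  = -1.45
step(z) = 0 (z<0)

0


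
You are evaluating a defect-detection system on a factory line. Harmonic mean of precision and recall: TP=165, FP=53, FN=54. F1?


Precision = 165/218 = 0.7569
Recall = 165/219 = 0.7534
F1 = 2·P·R/(P+R) = 2·TP/(2·TP+FP+FN) = 330/(330+53+54) = 330/437 = 0.7551

0.7551


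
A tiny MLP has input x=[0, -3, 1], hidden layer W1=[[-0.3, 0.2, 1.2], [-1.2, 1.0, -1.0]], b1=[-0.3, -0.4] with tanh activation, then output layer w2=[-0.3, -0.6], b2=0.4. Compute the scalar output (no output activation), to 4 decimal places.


z1[0] = (-0.3)·(0) + (0.2)·(-3) + (1.2)·(1) - 0.3 = 0.3
z1[1] = (-1.2)·(0) + (1.0)·(-3) + (-1.0)·(1) - 0.4 = -4.4
h = tanh(z1) = [0.2913, -0.9997]
output = (-0.3)·(0.2913) + (-0.6)·(-0.9997) + 0.4 = 0.9124

0.9124


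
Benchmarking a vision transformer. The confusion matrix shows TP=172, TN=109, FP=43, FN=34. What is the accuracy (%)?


Accuracy = (TP+TN)/(TP+TN+FP+FN)
= (172+109)/(358)
= 281/358 = 78.49%

78.49%


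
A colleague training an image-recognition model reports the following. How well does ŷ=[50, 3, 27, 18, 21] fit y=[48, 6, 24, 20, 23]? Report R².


ȳ = 24.2
SS_res = Σ(y-ŷ)² = 30
SS_tot = Σ(y-ȳ)² = 916.8
R² = 1 - SS_res/SS_tot = 1 - 0.0327 = 0.9673

0.9673


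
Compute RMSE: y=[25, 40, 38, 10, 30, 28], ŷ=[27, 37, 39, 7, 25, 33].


MSE = 73/6 = 12.1667
RMSE = √(73/6) = 3.4881

3.4881


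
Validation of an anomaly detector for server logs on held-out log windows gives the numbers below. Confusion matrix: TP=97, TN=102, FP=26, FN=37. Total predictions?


Total = TP + TN + FP + FN
= 97 + 102 + 26 + 37
= 262
(Predicted positive: 123, predicted negative: 139)

262


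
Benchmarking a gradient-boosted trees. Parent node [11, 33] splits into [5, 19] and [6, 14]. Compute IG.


Parent = [11, 33], H_parent = 0.8113
H_left = 0.7383 (n=24), H_right = 0.8813 (n=20)
H_children = (24/44)·0.7383 + (20/44)·0.8813 = 0.8033
IG = 0.8113 - 0.8033 = 0.008

0.008


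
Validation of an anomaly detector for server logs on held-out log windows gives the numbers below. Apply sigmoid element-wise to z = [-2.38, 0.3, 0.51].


σ(-2.38) = 1/(1+e^2.38) = 0.0847
σ(0.3) = 1/(1+e^-0.3) = 0.5744
σ(0.51) = 1/(1+e^-0.51) = 0.6248
result = [0.0847, 0.5744, 0.6248]

[0.0847, 0.5744, 0.6248]


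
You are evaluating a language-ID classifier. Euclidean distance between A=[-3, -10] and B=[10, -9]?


d = √((-3-10)² + (-10+ 9)²)
  = √(169 + 1)
  = √170 = 13.0384

13.0384


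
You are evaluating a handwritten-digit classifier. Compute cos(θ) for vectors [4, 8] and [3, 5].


A·B = 4·3 + 8·5 = 52
‖A‖ = √80 = 8.9443, ‖B‖ = √34 = 5.831
cos = 52/(√80·√34) = 52/√2720 = 0.9971

0.9971


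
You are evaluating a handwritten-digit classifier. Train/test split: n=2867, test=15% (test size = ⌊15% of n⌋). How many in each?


Test = ⌊2867·15/100⌋ = 430
Train = 2867 - 430 = 2437

Train: 2437, Test: 430


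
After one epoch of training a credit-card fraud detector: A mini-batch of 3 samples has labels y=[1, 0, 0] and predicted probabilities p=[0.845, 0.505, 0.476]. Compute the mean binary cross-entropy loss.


L[0] = -ln(0.845) = 0.1684
L[1] = -ln(1-0.505) = -ln(0.495) = 0.7032
L[2] = -ln(1-0.476) = -ln(0.524) = 0.6463
mean = (0.1684 + 0.7032 + 0.6463)/3 = 0.506

0.506


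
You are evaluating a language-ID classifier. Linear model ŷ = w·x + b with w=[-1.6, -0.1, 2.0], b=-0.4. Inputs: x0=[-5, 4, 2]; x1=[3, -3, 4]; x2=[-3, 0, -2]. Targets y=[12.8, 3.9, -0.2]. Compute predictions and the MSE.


ŷ0 = (-1.6)·(-5) + (-0.1)·(4) + (2.0)·(2) - 0.4 = 11.2
ŷ1 = (-1.6)·(3) + (-0.1)·(-3) + (2.0)·(4) - 0.4 = 3.1
ŷ2 = (-1.6)·(-3) + (-0.1)·(0) + (2.0)·(-2) - 0.4 = 0.4
errors² = [2.56, 0.64, 0.36]
MSE = 3.5600/3 = 1.1867

1.1867


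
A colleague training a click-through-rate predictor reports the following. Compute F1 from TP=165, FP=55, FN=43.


Precision = 165/220 = 0.75
Recall = 165/208 = 0.7933
F1 = 2·P·R/(P+R) = 2·TP/(2·TP+FP+FN) = 330/(330+55+43) = 330/428 = 0.771

0.771


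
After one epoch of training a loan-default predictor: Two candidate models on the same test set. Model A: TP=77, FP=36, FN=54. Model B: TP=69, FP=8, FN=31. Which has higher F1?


Model A: P=77/113=0.6814, R=77/131=0.5878, F1=2PR/(P+R)=2TP/(2TP+FP+FN)=154/244=0.6311
Model B: P=69/77=0.8961, R=69/100=0.69, F1=2PR/(P+R)=2TP/(2TP+FP+FN)=138/177=0.7797
0.6311 < 0.7797 → Model B

Model B


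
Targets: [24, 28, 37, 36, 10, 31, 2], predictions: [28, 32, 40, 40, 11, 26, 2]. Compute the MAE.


Absolute errors: |24-28|=4, |28-32|=4, |37-40|=3, |36-40|=4, |10-11|=1, |31-26|=5, |2-2|=0
Sum = 21
MAE = 21/7 = 3

3


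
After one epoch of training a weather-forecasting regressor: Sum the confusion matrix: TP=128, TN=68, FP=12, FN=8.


Total = TP + TN + FP + FN
= 128 + 68 + 12 + 8
= 216
(Predicted positive: 140, predicted negative: 76)

216


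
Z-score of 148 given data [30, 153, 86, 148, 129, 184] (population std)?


μ = 121.6667, σ = 50.4799
z = (148 - 121.6667)/50.4799 = 0.5217

0.5217


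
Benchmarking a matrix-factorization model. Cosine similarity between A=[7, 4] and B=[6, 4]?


A·B = 7·6 + 4·4 = 58
‖A‖ = √65 = 8.0623, ‖B‖ = √52 = 7.2111
cos = 58/(√65·√52) = 58/√3380 = 0.9976

0.9976


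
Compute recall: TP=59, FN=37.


Recall = TP/(TP+FN)
= 59/(59+37)
= 59/96 = 61.46%

61.46%


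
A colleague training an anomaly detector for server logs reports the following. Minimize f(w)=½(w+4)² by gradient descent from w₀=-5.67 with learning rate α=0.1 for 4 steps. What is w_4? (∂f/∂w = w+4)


step 1: grad = -5.67+4 = -1.67; w = -5.67 - 0.1·(-1.67) = -5.503
step 2: grad = -5.503+4 = -1.503; w = -5.503 - 0.1·(-1.503) = -5.3527
step 3: grad = -5.3527+4 = -1.3527; w = -5.3527 - 0.1·(-1.3527) = -5.21743
step 4: grad = -5.21743+4 = -1.21743; w = -5.21743 - 0.1·(-1.21743) = -5.095687

-5.095687


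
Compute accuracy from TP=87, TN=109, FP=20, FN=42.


Accuracy = (TP+TN)/(TP+TN+FP+FN)
= (87+109)/(258)
= 196/258 = 75.97%

75.97%


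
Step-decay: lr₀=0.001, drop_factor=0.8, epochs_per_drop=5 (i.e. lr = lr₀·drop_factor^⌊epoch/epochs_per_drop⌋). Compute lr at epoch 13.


n_drops = ⌊13/5⌋ = 2
lr = 0.001·0.8^2 = 0.001·0.64 = 0.00064

0.00064


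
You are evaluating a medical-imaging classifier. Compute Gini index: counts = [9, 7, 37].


Probabilities: [9/53, 7/53, 37/53] ≈ [0.1698, 0.1321, 0.6981]
Σpᵢ² = (81 + 49 + 1369)/53² = 1499/2809
Gini = 1 - Σpᵢ² = 1 - 1499/2809 = 0.4664

0.4664


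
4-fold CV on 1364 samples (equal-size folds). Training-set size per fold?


Fold size = 1364/4 = 341
Training per fold = 1364 - 341 = 1023

1023


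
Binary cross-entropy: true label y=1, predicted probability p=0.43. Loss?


BCE = -[y·ln(p) + (1-y)·ln(1-p)]
= -1·ln(0.43) - 0
= -ln(0.43) = 0.844

0.844


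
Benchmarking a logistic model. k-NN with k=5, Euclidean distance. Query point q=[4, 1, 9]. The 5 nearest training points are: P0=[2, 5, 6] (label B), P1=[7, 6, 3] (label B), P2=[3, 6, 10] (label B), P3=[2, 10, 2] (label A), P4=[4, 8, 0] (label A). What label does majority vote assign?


d(q,P0) = 5.3852  (label B)
d(q,P1) = 8.3666  (label B)
d(q,P2) = 5.1962  (label B)
d(q,P3) = 11.5758  (label A)
d(q,P4) = 11.4018  (label A)
Votes: A=2, B=3
Majority → B

B


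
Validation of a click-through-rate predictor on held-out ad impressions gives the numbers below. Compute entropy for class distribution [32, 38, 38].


Probabilities: [32/108, 38/108, 38/108] ≈ [0.2963, 0.3519, 0.3519]
H = -((32/108)·log₂(32/108) + (38/108)·log₂(38/108) + (38/108)·log₂(38/108))
  = 1.5804 bits

1.5804 bits


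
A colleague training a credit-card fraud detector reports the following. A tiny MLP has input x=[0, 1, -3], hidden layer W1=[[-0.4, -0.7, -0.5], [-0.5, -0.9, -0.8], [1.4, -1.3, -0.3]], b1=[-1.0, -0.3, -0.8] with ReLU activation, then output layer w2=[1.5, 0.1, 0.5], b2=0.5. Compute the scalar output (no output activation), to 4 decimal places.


z1[0] = (-0.4)·(0) + (-0.7)·(1) + (-0.5)·(-3) - 1.0 = -0.2
z1[1] = (-0.5)·(0) + (-0.9)·(1) + (-0.8)·(-3) - 0.3 = 1.2
z1[2] = (1.4)·(0) + (-1.3)·(1) + (-0.3)·(-3) - 0.8 = -1.2
h = ReLU(z1) = [0.0, 1.2, 0.0]
output = (1.5)·(0.0) + (0.1)·(1.2) + (0.5)·(0.0) + 0.5 = 0.62

0.62


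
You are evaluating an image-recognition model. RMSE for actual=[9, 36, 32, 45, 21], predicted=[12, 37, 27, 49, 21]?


MSE = 51/5 = 10.2
RMSE = √(51/5) = 3.1937

3.1937


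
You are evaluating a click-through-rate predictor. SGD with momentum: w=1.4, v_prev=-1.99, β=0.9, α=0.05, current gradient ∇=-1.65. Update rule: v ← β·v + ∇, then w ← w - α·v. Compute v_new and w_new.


v_new = 0.9·-1.99 - 1.65 = -1.791 - 1.65 = -3.441
w_new = 1.4 - 0.05·-3.441 = 1.4 + 0.17205 = 1.57205

v_new=-3.441, w_new=1.57205
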